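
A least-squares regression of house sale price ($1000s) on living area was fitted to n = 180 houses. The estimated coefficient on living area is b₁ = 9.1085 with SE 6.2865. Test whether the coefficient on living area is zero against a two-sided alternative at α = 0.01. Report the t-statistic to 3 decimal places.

H₀: β₁ = 0 vs H₁: β₁ ≠ 0.
t = (b₁ − β₁⁰)/SE = 9.1085 / 6.2865 = 1.449.
df = n − 2 = 180 − 2 = 178.
Two-sided p ≈ 0.1491, which is ≥ 0.01, so fail to reject H₀.
The data do not give significant evidence of an association between living area and house sale price.

t = 1.449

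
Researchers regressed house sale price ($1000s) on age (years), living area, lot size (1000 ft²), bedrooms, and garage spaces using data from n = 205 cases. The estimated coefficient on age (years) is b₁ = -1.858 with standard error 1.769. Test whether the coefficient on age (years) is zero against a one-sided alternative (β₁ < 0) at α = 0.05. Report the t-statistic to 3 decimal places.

H₀: β₁ = 0 vs H₁: β₁ < 0.
t = (b₁ − β₁⁰)/SE = -1.858 / 1.769 = -1.050.
df = n − k − 1 = 205 − 5 − 1 = 199.
One-sided p ≈ 0.1474, which is ≥ 0.05, so fail to reject H₀.
The data do not give significant evidence that the true slope on age (years) is negative, holding the other predictors fixed.

t = -1.050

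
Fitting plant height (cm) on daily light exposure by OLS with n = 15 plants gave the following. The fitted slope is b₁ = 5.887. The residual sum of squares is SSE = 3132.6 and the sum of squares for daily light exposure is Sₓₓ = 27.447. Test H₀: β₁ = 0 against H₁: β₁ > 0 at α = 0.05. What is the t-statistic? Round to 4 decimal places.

MSE = SSE/(n − 2) = 3132.6/13 = 240.969.
SE(b₁) = √(MSE/Sₓₓ) = √(240.969/27.447) = 2.96301.
t = 5.887 / 2.96301 = 1.9868.
df = n − 2 = 13.
One-sided p ≈ 0.0342, which is < 0.05, so reject H₀.
There is evidence that the true slope on daily light exposure is positive.

t = 1.9868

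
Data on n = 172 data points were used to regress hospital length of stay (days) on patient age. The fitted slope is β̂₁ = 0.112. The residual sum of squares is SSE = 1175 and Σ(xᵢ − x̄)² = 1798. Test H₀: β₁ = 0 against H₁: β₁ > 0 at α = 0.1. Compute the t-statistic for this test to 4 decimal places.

t = 1.8064

MSE = SSE/(n − 2) = 1175/170 = 6.91176.
SE(β̂₁) = √(MSE/Sₓₓ) = √(6.91176/1798) = 0.0620011.
t = 0.112 / 0.0620011 = 1.8064.
df = n − 2 = 170.
One-sided p ≈ 0.0363, which is < 0.1, so reject H₀.
There is evidence that the true slope on patient age is positive.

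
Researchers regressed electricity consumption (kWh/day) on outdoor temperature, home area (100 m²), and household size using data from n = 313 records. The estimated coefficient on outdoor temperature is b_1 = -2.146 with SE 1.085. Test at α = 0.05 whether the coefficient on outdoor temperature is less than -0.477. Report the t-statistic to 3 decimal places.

H₀: β₁ = -0.477 vs H₁: β₁ < -0.477.
t = (b_1 − β₁⁰)/SE = (-2.146 − (-0.477)) / 1.085 = -1.538.
df = n − k − 1 = 313 − 3 − 1 = 309.
One-sided p ≈ 0.0625, which is ≥ 0.05, so fail to reject H₀.
The data do not give significant evidence that the true slope on outdoor temperature is below -0.477 kWh/day per unit, holding the other predictors fixed.

t = -1.538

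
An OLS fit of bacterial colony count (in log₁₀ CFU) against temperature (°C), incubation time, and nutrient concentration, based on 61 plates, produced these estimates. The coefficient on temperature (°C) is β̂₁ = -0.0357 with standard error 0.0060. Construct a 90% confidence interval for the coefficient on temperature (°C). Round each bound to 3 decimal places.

df = n − k − 1 = 61 − 3 − 1 = 57.
t* = t_{0.05, 57} = 1.672029.
Margin = t* × SE = 1.672029 × 0.0060 = 0.01003.
CI: -0.0357 ± 0.01003 → (-0.046, -0.026).
With 90% confidence, each one-unit increase in temperature (°C) is associated with a change of between -0.046 and -0.026 log₁₀ CFU in bacterial colony count, holding the other predictors fixed.

(-0.046, -0.026)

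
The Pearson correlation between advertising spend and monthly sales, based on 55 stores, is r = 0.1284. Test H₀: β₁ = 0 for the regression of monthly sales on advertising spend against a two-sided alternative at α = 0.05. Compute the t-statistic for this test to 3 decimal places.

t = r·√(n − 2)/√(1 − r²) = 0.1284·√53/√0.983513 = 0.943.
df = n − 2 = 53.
Two-sided p ≈ 0.3502, which is ≥ 0.05, so fail to reject H₀.
The data do not give significant evidence of a linear association between advertising spend and monthly sales.

t = 0.943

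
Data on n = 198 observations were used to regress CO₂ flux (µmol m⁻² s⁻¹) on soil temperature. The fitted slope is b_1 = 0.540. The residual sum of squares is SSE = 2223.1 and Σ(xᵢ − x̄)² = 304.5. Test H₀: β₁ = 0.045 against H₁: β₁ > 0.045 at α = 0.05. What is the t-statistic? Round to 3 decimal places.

MSE = SSE/(n − 2) = 2223.1/196 = 11.3423.
SE(b_1) = √(MSE/Sₓₓ) = √(11.3423/304.5) = 0.193.
t = (0.540 − 0.045) / 0.193 = 2.565.
df = n − 2 = 196.
One-sided p ≈ 0.0055, which is < 0.05, so reject H₀.
There is evidence that the true slope on soil temperature exceeds 0.045 µmol m⁻² s⁻¹ per unit.

t = 2.565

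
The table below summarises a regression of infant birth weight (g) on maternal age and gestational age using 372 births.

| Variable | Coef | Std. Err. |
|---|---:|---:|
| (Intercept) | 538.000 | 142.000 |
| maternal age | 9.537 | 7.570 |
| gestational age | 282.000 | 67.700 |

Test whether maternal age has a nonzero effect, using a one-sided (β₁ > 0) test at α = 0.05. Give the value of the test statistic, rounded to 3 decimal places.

t = 1.260

Read off: b = 9.537, SE = 7.570 for maternal age.
H₀: β₁ = 0 vs H₁: β₁ > 0.
t = 9.537 / 7.570 = 1.260.
df = n − k − 1 = 372 − 2 − 1 = 369.
One-sided p ≈ 0.1043, which is ≥ 0.05, so fail to reject H₀.
The data do not give significant evidence that the true slope on maternal age is positive, holding the other predictors fixed.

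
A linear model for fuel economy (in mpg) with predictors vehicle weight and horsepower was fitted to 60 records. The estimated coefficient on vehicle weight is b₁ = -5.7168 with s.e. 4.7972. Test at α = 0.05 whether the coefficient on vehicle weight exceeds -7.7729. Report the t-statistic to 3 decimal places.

t = 0.429

H₀: β₁ = -7.7729 vs H₁: β₁ > -7.7729.
t = (b₁ − β₁⁰)/SE = (-5.7168 − (-7.7729)) / 4.7972 = 0.429.
df = n − k − 1 = 60 − 2 − 1 = 57.
One-sided p ≈ 0.3349, which is ≥ 0.05, so fail to reject H₀.
The data do not give significant evidence that the true slope on vehicle weight exceeds -7.7729 mpg per unit, holding the other predictors fixed.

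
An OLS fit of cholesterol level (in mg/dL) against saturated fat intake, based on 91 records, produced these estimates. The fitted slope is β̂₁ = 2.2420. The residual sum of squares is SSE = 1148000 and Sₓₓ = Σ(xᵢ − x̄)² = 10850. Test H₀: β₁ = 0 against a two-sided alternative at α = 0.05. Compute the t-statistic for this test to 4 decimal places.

MSE = SSE/(n − 2) = 1148000/89 = 12898.9.
SE(β̂₁) = √(MSE/Sₓₓ) = √(12898.9/10850) = 1.09034.
t = 2.2420 / 1.09034 = 2.0562.
df = n − 2 = 89.
Two-sided p ≈ 0.0427, which is < 0.05, so reject H₀.
There is evidence that saturated fat intake is associated with cholesterol level.

t = 2.0562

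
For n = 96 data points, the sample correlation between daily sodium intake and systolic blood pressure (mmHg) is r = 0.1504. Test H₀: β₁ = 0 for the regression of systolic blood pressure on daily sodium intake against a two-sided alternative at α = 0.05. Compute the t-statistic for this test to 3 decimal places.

t = 1.475

t = r·√(n − 2)/√(1 − r²) = 0.1504·√94/√0.97738 = 1.475.
df = n − 2 = 94.
Two-sided p ≈ 0.1436, which is ≥ 0.05, so fail to reject H₀.
The data do not give significant evidence of a linear association between daily sodium intake and systolic blood pressure.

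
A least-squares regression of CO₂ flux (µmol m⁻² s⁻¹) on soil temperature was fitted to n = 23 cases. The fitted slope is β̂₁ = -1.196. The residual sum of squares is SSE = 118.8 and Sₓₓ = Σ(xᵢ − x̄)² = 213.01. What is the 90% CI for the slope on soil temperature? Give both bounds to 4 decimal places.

(-1.4764, -0.9156)

MSE = SSE/(n − 2) = 118.8/21 = 5.65714.
SE(β̂₁) = √(MSE/Sₓₓ) = √(5.65714/213.01) = 0.162967.
df = n − 2 = 21.
t* = t_{0.05, 21} = 1.720743.
Margin = t* × SE = 1.720743 × 0.162967 = 0.280424.
CI: -1.196 ± 0.280424 → (-1.4764, -0.9156).
With 90% confidence, each one-unit increase in soil temperature is associated with a change of between -1.4764 and -0.9156 µmol m⁻² s⁻¹ in CO₂ flux.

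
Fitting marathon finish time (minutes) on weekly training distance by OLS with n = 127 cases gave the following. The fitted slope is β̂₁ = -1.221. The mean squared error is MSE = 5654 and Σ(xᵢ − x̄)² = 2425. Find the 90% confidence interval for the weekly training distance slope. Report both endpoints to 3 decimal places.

SE(β̂₁) = √(MSE/Sₓₓ) = √(5654/2425) = 1.52694.
df = n − 2 = 125.
t* = t_{0.05, 125} = 1.657135.
Margin = t* × SE = 1.657135 × 1.52694 = 2.53035.
CI: -1.221 ± 2.53035 → (-3.751, 1.309).
With 90% confidence, each one-unit increase in weekly training distance is associated with a change of between -3.751 and 1.309 minutes in marathon finish time.

(-3.751, 1.309)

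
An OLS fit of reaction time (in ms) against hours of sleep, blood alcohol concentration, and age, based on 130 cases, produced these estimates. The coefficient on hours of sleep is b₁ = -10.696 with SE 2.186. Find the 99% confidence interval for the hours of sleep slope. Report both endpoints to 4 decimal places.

df = n − k − 1 = 130 − 3 − 1 = 126.
t* = t_{0.005, 126} = 2.615412.
Margin = t* × SE = 2.615412 × 2.186 = 5.717291.
CI: -10.696 ± 5.717291 → (-16.4133, -4.9787).
With 99% confidence, each one-unit increase in hours of sleep is associated with a change of between -16.4133 and -4.9787 ms in reaction time, holding the other predictors fixed.

(-16.4133, -4.9787)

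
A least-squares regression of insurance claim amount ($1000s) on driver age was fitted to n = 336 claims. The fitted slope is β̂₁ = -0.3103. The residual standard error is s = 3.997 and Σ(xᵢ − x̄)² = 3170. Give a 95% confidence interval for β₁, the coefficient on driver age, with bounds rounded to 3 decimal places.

SE(β̂₁) = s/√Sₓₓ = 3.997/√3170 = 0.0709912.
df = n − 2 = 334.
t* = t_{0.025, 334} = 1.967092.
Margin = t* × SE = 1.967092 × 0.0709912 = 0.13965.
CI: -0.3103 ± 0.13965 → (-0.450, -0.171).
With 95% confidence, each one-unit increase in driver age is associated with a change of between -0.450 and -0.171 $1000s in insurance claim amount.

(-0.450, -0.171)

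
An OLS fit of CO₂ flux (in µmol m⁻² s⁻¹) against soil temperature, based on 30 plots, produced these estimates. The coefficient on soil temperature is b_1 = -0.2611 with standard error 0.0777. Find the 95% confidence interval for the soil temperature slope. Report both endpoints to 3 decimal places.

df = n − 2 = 30 − 2 = 28.
t* = t_{0.025, 28} = 2.048407.
Margin = t* × SE = 2.048407 × 0.0777 = 0.15916.
CI: -0.2611 ± 0.15916 → (-0.420, -0.102).
With 95% confidence, each one-unit increase in soil temperature is associated with a change of between -0.420 and -0.102 µmol m⁻² s⁻¹ in CO₂ flux.

(-0.420, -0.102)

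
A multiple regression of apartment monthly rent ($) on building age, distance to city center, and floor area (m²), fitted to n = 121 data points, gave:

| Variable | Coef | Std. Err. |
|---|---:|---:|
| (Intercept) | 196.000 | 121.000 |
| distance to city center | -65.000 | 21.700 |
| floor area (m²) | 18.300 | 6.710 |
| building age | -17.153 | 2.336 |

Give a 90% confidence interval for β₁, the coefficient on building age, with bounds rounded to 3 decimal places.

(-21.026, -13.280)

Read off: b = -17.153, SE = 2.336 for building age.
df = n − k − 1 = 121 − 3 − 1 = 117.
t* = t_{0.05, 117} = 1.657982.
Margin = t* × SE = 1.657982 × 2.336 = 3.87305.
CI: -17.153 ± 3.87305 → (-21.026, -13.280).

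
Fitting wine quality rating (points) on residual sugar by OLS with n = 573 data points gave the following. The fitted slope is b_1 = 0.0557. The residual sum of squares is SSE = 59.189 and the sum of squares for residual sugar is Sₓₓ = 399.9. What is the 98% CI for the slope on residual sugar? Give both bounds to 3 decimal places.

(0.018, 0.093)

MSE = SSE/(n − 2) = 59.189/571 = 0.103658.
SE(b_1) = √(MSE/Sₓₓ) = √(0.103658/399.9) = 0.0161.
df = n − 2 = 571.
t* = t_{0.01, 571} = 2.332896.
Margin = t* × SE = 2.332896 × 0.0161 = 0.03756.
CI: 0.0557 ± 0.03756 → (0.018, 0.093).
With 98% confidence, each one-unit increase in residual sugar is associated with a change of between 0.018 and 0.093 points in wine quality rating.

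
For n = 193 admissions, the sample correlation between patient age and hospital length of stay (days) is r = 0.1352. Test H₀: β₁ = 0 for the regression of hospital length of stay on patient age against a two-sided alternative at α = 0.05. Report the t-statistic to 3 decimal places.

t = 1.886

t = r·√(n − 2)/√(1 − r²) = 0.1352·√191/√0.981721 = 1.886.
df = n − 2 = 191.
Two-sided p ≈ 0.0608, which is ≥ 0.05, so fail to reject H₀.
The data do not give significant evidence of a linear association between patient age and hospital length of stay.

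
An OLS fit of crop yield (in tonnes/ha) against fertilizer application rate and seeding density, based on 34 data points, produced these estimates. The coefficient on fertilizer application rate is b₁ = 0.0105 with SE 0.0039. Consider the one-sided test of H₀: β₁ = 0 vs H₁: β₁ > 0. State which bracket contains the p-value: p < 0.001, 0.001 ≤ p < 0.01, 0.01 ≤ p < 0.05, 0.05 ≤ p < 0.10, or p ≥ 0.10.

t = 0.0105 / 0.0039 = 2.692.
df = n − k − 1 = 34 − 2 − 1 = 31.
One-sided p = P(T_{31} > t) ≈ 0.0057.
So 0.001 ≤ p < 0.01.

0.001 ≤ p < 0.01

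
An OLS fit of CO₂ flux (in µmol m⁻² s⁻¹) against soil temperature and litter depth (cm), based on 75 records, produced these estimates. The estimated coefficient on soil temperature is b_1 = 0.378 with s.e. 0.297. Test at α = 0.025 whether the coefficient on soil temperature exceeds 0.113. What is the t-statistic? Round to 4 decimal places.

H₀: β₁ = 0.113 vs H₁: β₁ > 0.113.
t = (b_1 − β₁⁰)/SE = (0.378 − 0.113) / 0.297 = 0.8923.
df = n − k − 1 = 75 − 2 − 1 = 72.
One-sided p ≈ 0.1876, which is ≥ 0.025, so fail to reject H₀.
The data do not give significant evidence that the true slope on soil temperature exceeds 0.113 µmol m⁻² s⁻¹ per unit, holding the other predictors fixed.

t = 0.8923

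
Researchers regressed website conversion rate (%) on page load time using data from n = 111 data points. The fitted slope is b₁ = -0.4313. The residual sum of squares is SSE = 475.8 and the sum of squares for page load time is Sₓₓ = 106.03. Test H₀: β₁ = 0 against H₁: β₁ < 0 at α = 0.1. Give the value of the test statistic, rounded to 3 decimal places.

t = -2.126

MSE = SSE/(n − 2) = 475.8/109 = 4.36514.
SE(b₁) = √(MSE/Sₓₓ) = √(4.36514/106.03) = 0.202901.
t = -0.4313 / 0.202901 = -2.126.
df = n − 2 = 109.
One-sided p ≈ 0.0179, which is < 0.1, so reject H₀.
There is evidence that the true slope on page load time is negative.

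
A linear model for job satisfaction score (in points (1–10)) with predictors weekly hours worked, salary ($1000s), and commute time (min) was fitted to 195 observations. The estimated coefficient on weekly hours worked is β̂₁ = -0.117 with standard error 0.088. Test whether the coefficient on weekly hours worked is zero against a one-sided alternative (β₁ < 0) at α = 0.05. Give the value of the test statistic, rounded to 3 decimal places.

t = -1.330

H₀: β₁ = 0 vs H₁: β₁ < 0.
t = (β̂₁ − β₁⁰)/SE = -0.117 / 0.088 = -1.330.
df = n − k − 1 = 195 − 3 − 1 = 191.
One-sided p ≈ 0.0926, which is ≥ 0.05, so fail to reject H₀.
The data do not give significant evidence that the true slope on weekly hours worked is negative, holding the other predictors fixed.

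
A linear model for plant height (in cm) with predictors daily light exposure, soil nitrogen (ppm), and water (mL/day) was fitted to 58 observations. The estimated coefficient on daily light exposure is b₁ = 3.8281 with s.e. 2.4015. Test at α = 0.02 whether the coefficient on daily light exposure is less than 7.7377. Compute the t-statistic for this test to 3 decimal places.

t = -1.628

H₀: β₁ = 7.7377 vs H₁: β₁ < 7.7377.
t = (b₁ − β₁⁰)/SE = (3.8281 − 7.7377) / 2.4015 = -1.628.
df = n − k − 1 = 58 − 3 − 1 = 54.
One-sided p ≈ 0.0547, which is ≥ 0.02, so fail to reject H₀.
The data do not give significant evidence that the true slope on daily light exposure is below 7.7377 cm per unit, holding the other predictors fixed.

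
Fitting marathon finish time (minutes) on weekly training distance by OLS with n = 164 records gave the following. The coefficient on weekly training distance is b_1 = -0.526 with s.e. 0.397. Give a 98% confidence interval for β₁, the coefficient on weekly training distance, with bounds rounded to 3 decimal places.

df = n − 2 = 164 − 2 = 162.
t* = t_{0.01, 162} = 2.349586.
Margin = t* × SE = 2.349586 × 0.397 = 0.93279.
CI: -0.526 ± 0.93279 → (-1.459, 0.407).
With 98% confidence, each one-unit increase in weekly training distance is associated with a change of between -1.459 and 0.407 minutes in marathon finish time.

(-1.459, 0.407)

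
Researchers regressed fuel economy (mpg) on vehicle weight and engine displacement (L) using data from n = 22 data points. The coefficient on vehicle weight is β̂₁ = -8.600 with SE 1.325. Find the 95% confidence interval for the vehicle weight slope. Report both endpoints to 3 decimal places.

(-11.373, -5.827)

df = n − k − 1 = 22 − 2 − 1 = 19.
t* = t_{0.025, 19} = 2.093024.
Margin = t* × SE = 2.093024 × 1.325 = 2.77326.
CI: -8.600 ± 2.77326 → (-11.373, -5.827).
With 95% confidence, each one-unit increase in vehicle weight is associated with a change of between -11.373 and -5.827 mpg in fuel economy, holding the other predictors fixed.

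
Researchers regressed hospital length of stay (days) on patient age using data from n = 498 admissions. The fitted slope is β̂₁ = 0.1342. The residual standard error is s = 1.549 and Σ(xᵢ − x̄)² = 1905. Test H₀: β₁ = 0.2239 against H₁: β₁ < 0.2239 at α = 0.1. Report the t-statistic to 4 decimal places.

t = -2.5275

SE(β̂₁) = s/√Sₓₓ = 1.549/√1905 = 0.0354898.
t = (0.1342 − 0.2239) / 0.0354898 = -2.5275.
df = n − 2 = 496.
One-sided p ≈ 0.0059, which is < 0.1, so reject H₀.
There is evidence that the true slope on patient age is below 0.2239 days per unit.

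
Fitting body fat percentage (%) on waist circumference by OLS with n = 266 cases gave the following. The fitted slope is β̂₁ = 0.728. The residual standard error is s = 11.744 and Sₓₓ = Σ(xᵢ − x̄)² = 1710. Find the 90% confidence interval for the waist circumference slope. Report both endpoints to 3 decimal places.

(0.259, 1.197)

SE(β̂₁) = s/√Sₓₓ = 11.744/√1710 = 0.284.
df = n − 2 = 264.
t* = t_{0.05, 264} = 1.650646.
Margin = t* × SE = 1.650646 × 0.284 = 0.46878.
CI: 0.728 ± 0.46878 → (0.259, 1.197).
With 90% confidence, each one-unit increase in waist circumference is associated with a change of between 0.259 and 1.197 % in body fat percentage.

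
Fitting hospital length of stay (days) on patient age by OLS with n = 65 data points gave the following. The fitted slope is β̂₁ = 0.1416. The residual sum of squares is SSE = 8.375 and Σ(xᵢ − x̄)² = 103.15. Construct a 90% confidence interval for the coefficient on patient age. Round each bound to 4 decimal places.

MSE = SSE/(n − 2) = 8.375/63 = 0.132937.
SE(β̂₁) = √(MSE/Sₓₓ) = √(0.132937/103.15) = 0.0358994.
df = n − 2 = 63.
t* = t_{0.05, 63} = 1.669402.
Margin = t* × SE = 1.669402 × 0.0358994 = 0.059931.
CI: 0.1416 ± 0.059931 → (0.0817, 0.2015).
With 90% confidence, each one-unit increase in patient age is associated with a change of between 0.0817 and 0.2015 days in hospital length of stay.

(0.0817, 0.2015)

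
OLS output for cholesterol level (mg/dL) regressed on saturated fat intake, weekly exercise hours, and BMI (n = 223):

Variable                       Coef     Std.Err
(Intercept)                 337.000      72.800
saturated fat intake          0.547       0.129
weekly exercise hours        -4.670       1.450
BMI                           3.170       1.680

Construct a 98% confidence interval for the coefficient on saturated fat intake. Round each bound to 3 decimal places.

(0.245, 0.849)

Read off: b = 0.547, SE = 0.129 for saturated fat intake.
df = n − k − 1 = 223 − 3 − 1 = 219.
t* = t_{0.01, 219} = 2.343496.
Margin = t* × SE = 2.343496 × 0.129 = 0.30231.
CI: 0.547 ± 0.30231 → (0.245, 0.849).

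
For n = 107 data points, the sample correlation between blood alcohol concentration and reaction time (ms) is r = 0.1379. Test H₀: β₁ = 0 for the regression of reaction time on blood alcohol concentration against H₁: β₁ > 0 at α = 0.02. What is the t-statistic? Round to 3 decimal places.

t = r·√(n − 2)/√(1 − r²) = 0.1379·√105/√0.980984 = 1.427.
df = n − 2 = 105.
One-sided p ≈ 0.0783, which is ≥ 0.02, so fail to reject H₀.
The data do not give significant evidence of a linear association between blood alcohol concentration and reaction time.

t = 1.427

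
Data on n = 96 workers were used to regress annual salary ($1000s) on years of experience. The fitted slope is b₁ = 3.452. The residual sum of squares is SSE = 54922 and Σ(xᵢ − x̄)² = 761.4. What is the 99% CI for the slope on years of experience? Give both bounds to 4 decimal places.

MSE = SSE/(n − 2) = 54922/94 = 584.277.
SE(b₁) = √(MSE/Sₓₓ) = √(584.277/761.4) = 0.875997.
df = n − 2 = 94.
t* = t_{0.005, 94} = 2.629148.
Margin = t* × SE = 2.629148 × 0.875997 = 2.303126.
CI: 3.452 ± 2.303126 → (1.1489, 5.7551).
With 99% confidence, each one-unit increase in years of experience is associated with a change of between 1.1489 and 5.7551 $1000s in annual salary.

(1.1489, 5.7551)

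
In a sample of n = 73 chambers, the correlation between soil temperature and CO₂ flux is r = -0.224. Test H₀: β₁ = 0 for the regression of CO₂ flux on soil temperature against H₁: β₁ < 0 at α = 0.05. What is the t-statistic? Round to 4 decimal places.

t = r·√(n − 2)/√(1 − r²) = -0.224·√71/√0.949824 = -1.9367.
df = n − 2 = 71.
One-sided p ≈ 0.0284, which is < 0.05, so reject H₀.
There is evidence of a linear association between soil temperature and CO₂ flux.

t = -1.9367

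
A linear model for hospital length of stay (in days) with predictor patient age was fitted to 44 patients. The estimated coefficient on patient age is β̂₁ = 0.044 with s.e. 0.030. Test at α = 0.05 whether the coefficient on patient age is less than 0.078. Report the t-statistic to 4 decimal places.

H₀: β₁ = 0.078 vs H₁: β₁ < 0.078.
t = (β̂₁ − β₁⁰)/SE = (0.044 − 0.078) / 0.030 = -1.1333.
df = n − 2 = 44 − 2 = 42.
One-sided p ≈ 0.1318, which is ≥ 0.05, so fail to reject H₀.
The data do not give significant evidence that the true slope on patient age is below 0.078 days per unit.

t = -1.1333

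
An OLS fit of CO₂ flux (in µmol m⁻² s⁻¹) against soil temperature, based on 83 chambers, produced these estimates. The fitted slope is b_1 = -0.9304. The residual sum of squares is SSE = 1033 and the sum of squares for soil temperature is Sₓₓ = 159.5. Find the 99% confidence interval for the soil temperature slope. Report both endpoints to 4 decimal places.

MSE = SSE/(n − 2) = 1033/81 = 12.7531.
SE(b_1) = √(MSE/Sₓₓ) = √(12.7531/159.5) = 0.282766.
df = n − 2 = 81.
t* = t_{0.005, 81} = 2.637897.
Margin = t* × SE = 2.637897 × 0.282766 = 0.745908.
CI: -0.9304 ± 0.745908 → (-1.6763, -0.1845).
With 99% confidence, each one-unit increase in soil temperature is associated with a change of between -1.6763 and -0.1845 µmol m⁻² s⁻¹ in CO₂ flux.

(-1.6763, -0.1845)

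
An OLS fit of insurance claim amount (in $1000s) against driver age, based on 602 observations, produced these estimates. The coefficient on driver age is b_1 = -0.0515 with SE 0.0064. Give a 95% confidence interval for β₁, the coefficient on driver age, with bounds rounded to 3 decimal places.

df = n − 2 = 602 − 2 = 600.
t* = t_{0.025, 600} = 1.963926.
Margin = t* × SE = 1.963926 × 0.0064 = 0.01257.
CI: -0.0515 ± 0.01257 → (-0.064, -0.039).
With 95% confidence, each one-unit increase in driver age is associated with a change of between -0.064 and -0.039 $1000s in insurance claim amount.

(-0.064, -0.039)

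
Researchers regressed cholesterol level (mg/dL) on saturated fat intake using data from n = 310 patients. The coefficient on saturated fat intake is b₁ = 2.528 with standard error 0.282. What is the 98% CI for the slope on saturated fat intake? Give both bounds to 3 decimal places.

(1.869, 3.187)

df = n − 2 = 310 − 2 = 308.
t* = t_{0.01, 308} = 2.338516.
Margin = t* × SE = 2.338516 × 0.282 = 0.65946.
CI: 2.528 ± 0.65946 → (1.869, 3.187).
With 98% confidence, each one-unit increase in saturated fat intake is associated with a change of between 1.869 and 3.187 mg/dL in cholesterol level.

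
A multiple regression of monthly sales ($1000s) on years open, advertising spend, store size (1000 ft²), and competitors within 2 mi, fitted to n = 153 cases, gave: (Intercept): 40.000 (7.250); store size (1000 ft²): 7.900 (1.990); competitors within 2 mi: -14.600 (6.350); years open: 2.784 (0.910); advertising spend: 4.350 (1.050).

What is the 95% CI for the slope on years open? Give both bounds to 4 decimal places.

Read off: b = 2.784, SE = 0.910 for years open.
df = n − k − 1 = 153 − 4 − 1 = 148.
t* = t_{0.025, 148} = 1.976122.
Margin = t* × SE = 1.976122 × 0.910 = 1.798271.
CI: 2.784 ± 1.798271 → (0.9857, 4.5823).

(0.9857, 4.5823)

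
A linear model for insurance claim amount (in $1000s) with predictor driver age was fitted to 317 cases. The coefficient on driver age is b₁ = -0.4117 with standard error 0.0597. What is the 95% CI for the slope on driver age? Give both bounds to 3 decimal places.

df = n − 2 = 317 − 2 = 315.
t* = t_{0.025, 315} = 1.967524.
Margin = t* × SE = 1.967524 × 0.0597 = 0.11746.
CI: -0.4117 ± 0.11746 → (-0.529, -0.294).
With 95% confidence, each one-unit increase in driver age is associated with a change of between -0.529 and -0.294 $1000s in insurance claim amount.

(-0.529, -0.294)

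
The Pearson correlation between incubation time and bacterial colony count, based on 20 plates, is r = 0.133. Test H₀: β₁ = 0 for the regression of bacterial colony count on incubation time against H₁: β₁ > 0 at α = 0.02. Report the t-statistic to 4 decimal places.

t = r·√(n − 2)/√(1 − r²) = 0.133·√18/√0.982311 = 0.5693.
df = n − 2 = 18.
One-sided p ≈ 0.2881, which is ≥ 0.02, so fail to reject H₀.
The data do not give significant evidence of a linear association between incubation time and bacterial colony count.

t = 0.5693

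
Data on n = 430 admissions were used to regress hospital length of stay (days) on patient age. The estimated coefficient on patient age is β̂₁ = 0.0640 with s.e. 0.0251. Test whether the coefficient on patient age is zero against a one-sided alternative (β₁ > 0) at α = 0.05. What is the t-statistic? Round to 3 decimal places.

H₀: β₁ = 0 vs H₁: β₁ > 0.
t = (β̂₁ − β₁⁰)/SE = 0.0640 / 0.0251 = 2.550.
df = n − 2 = 430 − 2 = 428.
One-sided p ≈ 0.0056, which is < 0.05, so reject H₀.
There is evidence that the true slope on patient age is positive.

t = 2.550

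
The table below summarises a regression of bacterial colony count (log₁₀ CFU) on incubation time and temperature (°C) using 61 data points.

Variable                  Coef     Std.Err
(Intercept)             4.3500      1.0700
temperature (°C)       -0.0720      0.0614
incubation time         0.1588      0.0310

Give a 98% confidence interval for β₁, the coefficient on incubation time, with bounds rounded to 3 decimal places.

(0.085, 0.233)

Read off: b = 0.1588, SE = 0.0310 for incubation time.
df = n − k − 1 = 61 − 2 − 1 = 58.
t* = t_{0.01, 58} = 2.392377.
Margin = t* × SE = 2.392377 × 0.0310 = 0.07416.
CI: 0.1588 ± 0.07416 → (0.085, 0.233).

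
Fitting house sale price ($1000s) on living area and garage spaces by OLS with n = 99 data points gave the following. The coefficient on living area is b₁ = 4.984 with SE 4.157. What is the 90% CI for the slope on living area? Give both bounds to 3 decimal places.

df = n − k − 1 = 99 − 2 − 1 = 96.
t* = t_{0.05, 96} = 1.660881.
Margin = t* × SE = 1.660881 × 4.157 = 6.90428.
CI: 4.984 ± 6.90428 → (-1.920, 11.888).
With 90% confidence, each one-unit increase in living area is associated with a change of between -1.920 and 11.888 $1000s in house sale price, holding the other predictors fixed.

(-1.920, 11.888)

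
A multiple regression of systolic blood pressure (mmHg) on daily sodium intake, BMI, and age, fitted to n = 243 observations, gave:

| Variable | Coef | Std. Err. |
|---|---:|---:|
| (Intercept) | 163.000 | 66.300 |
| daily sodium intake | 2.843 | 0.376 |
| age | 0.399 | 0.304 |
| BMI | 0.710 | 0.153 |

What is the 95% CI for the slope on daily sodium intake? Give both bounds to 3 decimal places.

Read off: b = 2.843, SE = 0.376 for daily sodium intake.
df = n − k − 1 = 243 − 3 − 1 = 239.
t* = t_{0.025, 239} = 1.969939.
Margin = t* × SE = 1.969939 × 0.376 = 0.74070.
CI: 2.843 ± 0.74070 → (2.102, 3.584).

(2.102, 3.584)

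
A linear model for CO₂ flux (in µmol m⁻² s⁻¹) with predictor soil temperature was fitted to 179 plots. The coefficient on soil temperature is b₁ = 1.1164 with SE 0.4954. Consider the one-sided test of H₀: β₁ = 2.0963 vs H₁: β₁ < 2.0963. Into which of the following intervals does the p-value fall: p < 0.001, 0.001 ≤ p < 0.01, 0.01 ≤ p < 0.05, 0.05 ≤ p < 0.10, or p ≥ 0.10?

0.01 ≤ p < 0.05

t = (1.1164 − 2.0963) / 0.4954 = -1.978.
df = n − 2 = 179 − 2 = 177.
One-sided p = P(T_{177} < t) ≈ 0.0247.
So 0.01 ≤ p < 0.05.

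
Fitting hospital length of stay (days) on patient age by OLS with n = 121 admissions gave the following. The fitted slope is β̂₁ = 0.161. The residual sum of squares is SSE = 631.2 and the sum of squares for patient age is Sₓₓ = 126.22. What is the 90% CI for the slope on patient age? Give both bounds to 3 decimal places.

MSE = SSE/(n − 2) = 631.2/119 = 5.3042.
SE(β̂₁) = √(MSE/Sₓₓ) = √(5.3042/126.22) = 0.204996.
df = n − 2 = 119.
t* = t_{0.05, 119} = 1.657759.
Margin = t* × SE = 1.657759 × 0.204996 = 0.33983.
CI: 0.161 ± 0.33983 → (-0.179, 0.501).
With 90% confidence, each one-unit increase in patient age is associated with a change of between -0.179 and 0.501 days in hospital length of stay.

(-0.179, 0.501)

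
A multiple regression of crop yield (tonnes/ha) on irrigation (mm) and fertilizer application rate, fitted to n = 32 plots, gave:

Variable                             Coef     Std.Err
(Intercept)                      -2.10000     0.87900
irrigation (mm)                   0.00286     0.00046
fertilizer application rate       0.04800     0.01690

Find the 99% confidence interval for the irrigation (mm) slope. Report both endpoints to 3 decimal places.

(0.002, 0.004)

Read off: b = 0.00286, SE = 0.00046 for irrigation (mm).
df = n − k − 1 = 32 − 2 − 1 = 29.
t* = t_{0.005, 29} = 2.756386.
Margin = t* × SE = 2.756386 × 0.00046 = 0.00127.
CI: 0.00286 ± 0.00127 → (0.002, 0.004).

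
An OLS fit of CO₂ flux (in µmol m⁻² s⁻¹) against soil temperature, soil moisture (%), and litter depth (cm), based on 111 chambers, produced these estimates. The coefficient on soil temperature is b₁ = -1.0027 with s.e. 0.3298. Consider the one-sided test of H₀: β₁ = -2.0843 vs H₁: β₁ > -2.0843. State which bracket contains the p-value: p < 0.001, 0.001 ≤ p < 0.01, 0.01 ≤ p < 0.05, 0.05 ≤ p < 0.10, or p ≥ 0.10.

t = (-1.0027 − (-2.0843)) / 0.3298 = 3.280.
df = n − k − 1 = 111 − 3 − 1 = 107.
One-sided p = P(T_{107} > t) ≈ 0.0007.
So p < 0.001.

p < 0.001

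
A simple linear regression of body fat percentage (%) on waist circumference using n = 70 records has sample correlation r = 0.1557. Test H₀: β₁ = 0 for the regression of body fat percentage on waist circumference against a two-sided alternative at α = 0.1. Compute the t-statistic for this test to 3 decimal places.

t = 1.300

t = r·√(n − 2)/√(1 − r²) = 0.1557·√68/√0.975758 = 1.300.
df = n − 2 = 68.
Two-sided p ≈ 0.1981, which is ≥ 0.1, so fail to reject H₀.
The data do not give significant evidence of a linear association between waist circumference and body fat percentage.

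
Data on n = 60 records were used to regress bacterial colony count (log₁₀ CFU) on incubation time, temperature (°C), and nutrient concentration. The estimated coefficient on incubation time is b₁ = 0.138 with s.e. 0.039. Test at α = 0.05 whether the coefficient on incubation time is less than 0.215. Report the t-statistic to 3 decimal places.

H₀: β₁ = 0.215 vs H₁: β₁ < 0.215.
t = (b₁ − β₁⁰)/SE = (0.138 − 0.215) / 0.039 = -1.974.
df = n − k − 1 = 60 − 3 − 1 = 56.
One-sided p ≈ 0.0266, which is < 0.05, so reject H₀.
There is evidence that the true slope on incubation time is below 0.215 log₁₀ CFU per unit, holding the other predictors fixed.

t = -1.974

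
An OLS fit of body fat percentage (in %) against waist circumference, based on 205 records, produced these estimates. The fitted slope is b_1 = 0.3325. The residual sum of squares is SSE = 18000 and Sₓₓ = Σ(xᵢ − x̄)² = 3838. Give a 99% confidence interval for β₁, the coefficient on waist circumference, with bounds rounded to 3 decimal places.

MSE = SSE/(n − 2) = 18000/203 = 88.67.
SE(b_1) = √(MSE/Sₓₓ) = √(88.67/3838) = 0.151997.
df = n − 2 = 203.
t* = t_{0.005, 203} = 2.600265.
Margin = t* × SE = 2.600265 × 0.151997 = 0.39523.
CI: 0.3325 ± 0.39523 → (-0.063, 0.728).
With 99% confidence, each one-unit increase in waist circumference is associated with a change of between -0.063 and 0.728 % in body fat percentage.

(-0.063, 0.728)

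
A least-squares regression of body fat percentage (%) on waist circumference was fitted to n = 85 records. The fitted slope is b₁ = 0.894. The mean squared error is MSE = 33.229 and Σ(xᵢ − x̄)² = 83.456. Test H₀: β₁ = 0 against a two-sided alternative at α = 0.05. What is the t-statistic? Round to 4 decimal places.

SE(b₁) = √(MSE/Sₓₓ) = √(33.229/83.456) = 0.631001.
t = 0.894 / 0.631001 = 1.4168.
df = n − 2 = 83.
Two-sided p ≈ 0.1603, which is ≥ 0.05, so fail to reject H₀.
The data do not give significant evidence of an association between waist circumference and body fat percentage.

t = 1.4168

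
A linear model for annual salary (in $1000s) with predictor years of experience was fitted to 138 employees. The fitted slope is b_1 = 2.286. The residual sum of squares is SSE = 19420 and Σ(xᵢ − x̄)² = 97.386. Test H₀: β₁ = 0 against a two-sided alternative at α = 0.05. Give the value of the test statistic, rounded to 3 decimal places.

MSE = SSE/(n − 2) = 19420/136 = 142.794.
SE(b_1) = √(MSE/Sₓₓ) = √(142.794/97.386) = 1.2109.
t = 2.286 / 1.2109 = 1.888.
df = n − 2 = 136.
Two-sided p ≈ 0.0612, which is ≥ 0.05, so fail to reject H₀.
The data do not give significant evidence of an association between years of experience and annual salary.

t = 1.888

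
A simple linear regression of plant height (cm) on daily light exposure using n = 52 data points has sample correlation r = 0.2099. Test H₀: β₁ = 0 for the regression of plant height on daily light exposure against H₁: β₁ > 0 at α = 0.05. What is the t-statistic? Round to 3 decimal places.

t = 1.518

t = r·√(n − 2)/√(1 − r²) = 0.2099·√50/√0.955942 = 1.518.
df = n − 2 = 50.
One-sided p ≈ 0.0677, which is ≥ 0.05, so fail to reject H₀.
The data do not give significant evidence of a linear association between daily light exposure and plant height.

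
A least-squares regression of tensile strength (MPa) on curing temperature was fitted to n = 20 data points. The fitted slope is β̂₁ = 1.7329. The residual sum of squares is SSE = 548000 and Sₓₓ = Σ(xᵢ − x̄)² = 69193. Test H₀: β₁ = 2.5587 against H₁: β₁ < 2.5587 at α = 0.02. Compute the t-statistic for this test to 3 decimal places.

t = -1.245

MSE = SSE/(n − 2) = 548000/18 = 30444.4.
SE(β̂₁) = √(MSE/Sₓₓ) = √(30444.4/69193) = 0.66332.
t = (1.7329 − 2.5587) / 0.66332 = -1.245.
df = n − 2 = 18.
One-sided p ≈ 0.1146, which is ≥ 0.02, so fail to reject H₀.
The data do not give significant evidence that the true slope on curing temperature is below 2.5587 MPa per unit.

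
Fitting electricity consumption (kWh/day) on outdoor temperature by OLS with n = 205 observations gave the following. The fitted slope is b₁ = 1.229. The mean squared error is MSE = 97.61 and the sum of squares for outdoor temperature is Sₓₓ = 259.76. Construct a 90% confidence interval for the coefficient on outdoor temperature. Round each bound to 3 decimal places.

(0.216, 2.242)

SE(b₁) = √(MSE/Sₓₓ) = √(97.61/259.76) = 0.613001.
df = n − 2 = 203.
t* = t_{0.05, 203} = 1.652394.
Margin = t* × SE = 1.652394 × 0.613001 = 1.01292.
CI: 1.229 ± 1.01292 → (0.216, 2.242).
With 90% confidence, each one-unit increase in outdoor temperature is associated with a change of between 0.216 and 2.242 kWh/day in electricity consumption.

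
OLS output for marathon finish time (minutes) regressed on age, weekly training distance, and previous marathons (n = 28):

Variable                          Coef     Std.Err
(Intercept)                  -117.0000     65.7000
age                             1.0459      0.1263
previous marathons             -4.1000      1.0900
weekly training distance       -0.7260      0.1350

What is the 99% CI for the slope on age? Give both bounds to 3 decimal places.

(0.693, 1.399)

Read off: b = 1.0459, SE = 0.1263 for age.
df = n − k − 1 = 28 − 3 − 1 = 24.
t* = t_{0.005, 24} = 2.79694.
Margin = t* × SE = 2.79694 × 0.1263 = 0.35325.
CI: 1.0459 ± 0.35325 → (0.693, 1.399).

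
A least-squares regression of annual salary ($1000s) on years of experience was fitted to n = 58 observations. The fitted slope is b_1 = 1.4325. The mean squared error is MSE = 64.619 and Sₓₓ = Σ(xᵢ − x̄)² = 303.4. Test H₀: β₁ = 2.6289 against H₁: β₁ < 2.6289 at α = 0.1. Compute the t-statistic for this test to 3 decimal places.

SE(b_1) = √(MSE/Sₓₓ) = √(64.619/303.4) = 0.461501.
t = (1.4325 − 2.6289) / 0.461501 = -2.592.
df = n − 2 = 56.
One-sided p ≈ 0.0061, which is < 0.1, so reject H₀.
There is evidence that the true slope on years of experience is below 2.6289 $1000s per unit.

t = -2.592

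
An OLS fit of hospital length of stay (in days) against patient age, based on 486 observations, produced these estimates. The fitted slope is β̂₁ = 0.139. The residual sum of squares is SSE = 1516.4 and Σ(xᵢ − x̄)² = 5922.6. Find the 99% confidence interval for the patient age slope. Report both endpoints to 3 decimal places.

(0.080, 0.198)

MSE = SSE/(n − 2) = 1516.4/484 = 3.13306.
SE(β̂₁) = √(MSE/Sₓₓ) = √(3.13306/5922.6) = 0.023.
df = n − 2 = 484.
t* = t_{0.005, 484} = 2.586025.
Margin = t* × SE = 2.586025 × 0.023 = 0.05948.
CI: 0.139 ± 0.05948 → (0.080, 0.198).
With 99% confidence, each one-unit increase in patient age is associated with a change of between 0.080 and 0.198 days in hospital length of stay.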